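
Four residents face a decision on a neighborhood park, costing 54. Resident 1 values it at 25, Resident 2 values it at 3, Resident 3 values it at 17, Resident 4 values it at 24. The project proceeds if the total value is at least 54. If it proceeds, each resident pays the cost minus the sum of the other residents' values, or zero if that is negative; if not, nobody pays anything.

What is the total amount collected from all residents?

Total value 69 ≥ cost 54, so it is built.
Resident 1: others sum to 44; max(0, 54 - 44) = 10.
Resident 2: others sum to 66; max(0, 54 - 66) = 0.
Resident 3: others sum to 52; max(0, 54 - 52) = 2.
Resident 4: others sum to 45; max(0, 54 - 45) = 9.
Total collected = 10 + 0 + 2 + 9 = 21.

21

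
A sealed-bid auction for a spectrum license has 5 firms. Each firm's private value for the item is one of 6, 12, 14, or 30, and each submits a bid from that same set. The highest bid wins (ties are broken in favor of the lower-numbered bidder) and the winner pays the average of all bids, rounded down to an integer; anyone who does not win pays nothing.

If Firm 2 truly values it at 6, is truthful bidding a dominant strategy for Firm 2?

Yes

Check each profile of the others' bids and compare truth against every alternative bid.
Others bid (6, 12, 12, 12): truth gives 0, best alternative gives -4.
Others bid (6, 6, 12, 12): truth gives 0, best alternative gives -3.
Others bid (6, 12, 6, 12): truth gives 0, best alternative gives -3.
Others bid (6, 12, 12, 6): truth gives 0, best alternative gives -3.
Others bid (6, 6, 6, 12): truth gives 0, best alternative gives -2.
Others bid (6, 6, 12, 6): truth gives 0, best alternative gives -2.
(Remaining 250 profiles checked similarly; truth is weakly best in each.)
In every case the truthful bid is at least as good as any alternative, so it is a dominant strategy.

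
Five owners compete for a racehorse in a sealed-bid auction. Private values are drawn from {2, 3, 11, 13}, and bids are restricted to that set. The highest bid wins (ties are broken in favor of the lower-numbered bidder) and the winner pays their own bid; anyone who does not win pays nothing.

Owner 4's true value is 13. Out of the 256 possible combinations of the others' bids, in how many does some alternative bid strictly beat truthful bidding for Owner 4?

Others bid (2, 2, 2, 2): truth gives 0; bid 3 gives 10 > 0. Violating.
Others bid (2, 2, 2, 3): truth gives 0; bid 3 gives 10 > 0. Violating.
Others bid (2, 2, 2, 11): truth gives 0; bid 11 gives 2 > 0. Violating.
Others bid (2, 2, 3, 2): truth gives 0; bid 11 gives 2 > 0. Violating.
Others bid (2, 2, 2, 13): truth gives 0; no alternative beats it.
Others bid (2, 2, 3, 13): truth gives 0; no alternative beats it.
(Checking all 256 profiles: 24 have a profitable deviation, 232 do not.)

24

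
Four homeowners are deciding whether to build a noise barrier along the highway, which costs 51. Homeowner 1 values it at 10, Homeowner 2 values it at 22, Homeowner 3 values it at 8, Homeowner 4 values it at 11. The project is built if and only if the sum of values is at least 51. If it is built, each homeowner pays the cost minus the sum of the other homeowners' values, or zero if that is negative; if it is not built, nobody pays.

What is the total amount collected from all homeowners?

51

Total value 51 ≥ cost 51, so it is built.
Homeowner 1: others sum to 41; max(0, 51 - 41) = 10.
Homeowner 2: others sum to 29; max(0, 51 - 29) = 22.
Homeowner 3: others sum to 43; max(0, 51 - 43) = 8.
Homeowner 4: others sum to 40; max(0, 51 - 40) = 11.
Total collected = 10 + 22 + 8 + 11 = 51.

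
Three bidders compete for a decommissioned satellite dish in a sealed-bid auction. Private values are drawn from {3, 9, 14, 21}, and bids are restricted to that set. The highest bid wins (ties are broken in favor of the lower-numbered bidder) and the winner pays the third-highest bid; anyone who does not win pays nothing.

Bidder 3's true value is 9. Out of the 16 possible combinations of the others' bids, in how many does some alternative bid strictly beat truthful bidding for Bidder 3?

4

Others bid (3, 9): truth gives 0; bid 14 gives 6 > 0. Violating.
Others bid (3, 14): truth gives 0; bid 21 gives 6 > 0. Violating.
Others bid (9, 3): truth gives 0; bid 14 gives 6 > 0. Violating.
Others bid (14, 3): truth gives 0; bid 21 gives 6 > 0. Violating.
Others bid (3, 3): truth gives 6; no alternative beats it.
Others bid (3, 21): truth gives 0; no alternative beats it.
(Checking all 16 profiles: 4 have a profitable deviation, 12 do not.)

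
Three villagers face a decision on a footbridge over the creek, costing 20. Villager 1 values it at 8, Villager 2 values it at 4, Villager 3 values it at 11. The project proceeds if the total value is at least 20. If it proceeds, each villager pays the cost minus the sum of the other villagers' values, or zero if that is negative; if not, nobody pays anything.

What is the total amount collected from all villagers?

Total value 23 ≥ cost 20, so it is built.
Villager 1: others sum to 15; max(0, 20 - 15) = 5.
Villager 2: others sum to 19; max(0, 20 - 19) = 1.
Villager 3: others sum to 12; max(0, 20 - 12) = 8.
Total collected = 5 + 1 + 8 = 14.

14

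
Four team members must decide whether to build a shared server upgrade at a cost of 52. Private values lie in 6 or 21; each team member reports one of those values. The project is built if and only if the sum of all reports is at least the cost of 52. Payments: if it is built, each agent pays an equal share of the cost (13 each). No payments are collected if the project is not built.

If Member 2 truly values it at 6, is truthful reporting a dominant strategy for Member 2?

Yes

Check each profile of the others' reports and compare truth against every alternative report.
Others report (6, 6, 21): truth gives 0, best alternative gives -7.
Others report (6, 21, 6): truth gives 0, best alternative gives -7.
Others report (21, 6, 6): truth gives 0, best alternative gives -7.
Others report (6, 21, 21): truth gives -7, best alternative gives -7.
Others report (21, 6, 21): truth gives -7, best alternative gives -7.
Others report (21, 21, 6): truth gives -7, best alternative gives -7.
(Remaining 2 profiles checked similarly; truth is weakly best in each.)
In every case the truthful report is at least as good as any alternative, so it is a dominant strategy.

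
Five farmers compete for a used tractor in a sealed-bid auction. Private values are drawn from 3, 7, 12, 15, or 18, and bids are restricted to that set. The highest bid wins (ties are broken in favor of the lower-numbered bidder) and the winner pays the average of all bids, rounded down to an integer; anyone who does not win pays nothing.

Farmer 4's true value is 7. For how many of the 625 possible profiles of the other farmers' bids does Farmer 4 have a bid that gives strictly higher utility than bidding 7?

Others bid (3, 3, 3, 12): truth gives 0; bid 12 gives 1 > 0. Violating.
Others bid (3, 3, 7, 3): truth gives 0; bid 12 gives 2 > 0. Violating.
Others bid (3, 3, 7, 7): truth gives 0; bid 12 gives 1 > 0. Violating.
Others bid (3, 7, 3, 3): truth gives 0; bid 12 gives 2 > 0. Violating.
Others bid (3, 3, 3, 3): truth gives 4; no alternative beats it.
Others bid (3, 3, 3, 7): truth gives 3; no alternative beats it.
(Checking all 625 profiles: 10 have a profitable deviation, 615 do not.)

10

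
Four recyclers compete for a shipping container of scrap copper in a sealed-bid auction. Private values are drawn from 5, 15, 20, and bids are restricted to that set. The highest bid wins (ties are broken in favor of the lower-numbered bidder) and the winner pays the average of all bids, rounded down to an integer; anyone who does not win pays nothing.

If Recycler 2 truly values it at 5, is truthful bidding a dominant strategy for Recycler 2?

Check each profile of the others' bids and compare truth against every alternative bid.
Others bid (5, 15, 15): truth gives 0, best alternative gives -7.
Others bid (5, 5, 15): truth gives 0, best alternative gives -5.
Others bid (5, 15, 5): truth gives 0, best alternative gives -5.
Others bid (5, 5, 5): truth gives 0, best alternative gives -2.
Others bid (5, 5, 20): truth gives 0, best alternative gives 0.
Others bid (5, 15, 20): truth gives 0, best alternative gives 0.
(Remaining 21 profiles checked similarly; truth is weakly best in each.)
In every case the truthful bid is at least as good as any alternative, so it is a dominant strategy.

Yes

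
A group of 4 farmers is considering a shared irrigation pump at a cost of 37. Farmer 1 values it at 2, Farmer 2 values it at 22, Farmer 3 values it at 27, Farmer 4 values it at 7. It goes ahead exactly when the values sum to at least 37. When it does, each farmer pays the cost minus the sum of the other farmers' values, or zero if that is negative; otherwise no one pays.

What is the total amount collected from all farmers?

7

Total value 58 ≥ cost 37, so it is built.
Farmer 1: others sum to 56; max(0, 37 - 56) = 0.
Farmer 2: others sum to 36; max(0, 37 - 36) = 1.
Farmer 3: others sum to 31; max(0, 37 - 31) = 6.
Farmer 4: others sum to 51; max(0, 37 - 51) = 0.
Total collected = 0 + 1 + 6 + 0 = 7.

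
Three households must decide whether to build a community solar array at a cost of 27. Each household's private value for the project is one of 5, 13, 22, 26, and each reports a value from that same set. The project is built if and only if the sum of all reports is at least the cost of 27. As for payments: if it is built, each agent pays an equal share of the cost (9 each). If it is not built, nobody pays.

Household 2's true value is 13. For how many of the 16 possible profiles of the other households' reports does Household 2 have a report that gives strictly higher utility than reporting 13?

Others report (5, 5): truth gives 0; report 22 gives 4 > 0. Violating.
Others report (5, 13): truth gives 4; no alternative beats it.
Others report (5, 22): truth gives 4; no alternative beats it.
(Checking all 16 profiles: 1 has a profitable deviation, 15 do not.)

1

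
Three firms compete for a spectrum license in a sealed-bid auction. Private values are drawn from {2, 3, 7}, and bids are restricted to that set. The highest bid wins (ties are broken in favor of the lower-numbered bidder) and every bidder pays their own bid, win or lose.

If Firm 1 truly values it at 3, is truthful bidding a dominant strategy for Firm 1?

Consider the case where Firm 2 bids 2 and Firm 3 bids 2.
Truthful bid 3: wins, pays 3, utility 3 - 3 = 0.
Bid 2 instead: wins, pays 2, utility 3 - 2 = 1.
Since 1 > 0, bidding 2 is strictly better here, so truthful bidding is not dominant.

No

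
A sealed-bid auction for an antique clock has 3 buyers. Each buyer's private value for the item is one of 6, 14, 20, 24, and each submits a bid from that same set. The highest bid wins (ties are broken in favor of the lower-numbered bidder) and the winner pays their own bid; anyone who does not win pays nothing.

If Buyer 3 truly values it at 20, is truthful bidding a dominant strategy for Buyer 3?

Consider the case where Buyer 1 bids 6 and Buyer 2 bids 6.
Truthful bid 20: wins, pays 20, utility 20 - 20 = 0.
Bid 14 instead: wins, pays 14, utility 20 - 14 = 6.
Since 6 > 0, bidding 14 is strictly better here, so truthful bidding is not dominant.

No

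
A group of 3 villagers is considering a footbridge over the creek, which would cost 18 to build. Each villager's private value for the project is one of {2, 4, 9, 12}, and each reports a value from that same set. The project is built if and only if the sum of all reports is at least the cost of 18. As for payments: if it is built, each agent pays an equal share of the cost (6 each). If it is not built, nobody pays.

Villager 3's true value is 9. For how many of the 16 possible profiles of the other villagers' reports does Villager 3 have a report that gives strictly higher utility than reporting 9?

3

Others report (2, 4): truth gives 0; report 12 gives 3 > 0. Violating.
Others report (4, 2): truth gives 0; report 12 gives 3 > 0. Violating.
Others report (4, 4): truth gives 0; report 12 gives 3 > 0. Violating.
Others report (2, 2): truth gives 0; no alternative beats it.
Others report (2, 9): truth gives 3; no alternative beats it.
(Checking all 16 profiles: 3 have a profitable deviation, 13 do not.)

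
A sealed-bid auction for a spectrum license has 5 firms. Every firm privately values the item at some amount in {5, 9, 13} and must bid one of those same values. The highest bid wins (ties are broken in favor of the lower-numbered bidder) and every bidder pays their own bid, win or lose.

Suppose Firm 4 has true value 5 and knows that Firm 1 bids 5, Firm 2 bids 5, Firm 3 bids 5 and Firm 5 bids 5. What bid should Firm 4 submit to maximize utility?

Bid 5: loses but pays 5, utility -5.
Bid 9: wins, pays 9, utility 5 - 9 = -4.
Bid 13: wins, pays 13, utility 5 - 13 = -8.
The best choice is 9 with utility -4.

9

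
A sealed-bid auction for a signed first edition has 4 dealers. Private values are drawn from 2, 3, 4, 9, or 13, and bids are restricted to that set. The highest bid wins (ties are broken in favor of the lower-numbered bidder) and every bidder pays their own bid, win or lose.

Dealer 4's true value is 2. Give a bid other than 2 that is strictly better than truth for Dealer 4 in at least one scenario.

3

Suppose Dealer 1 bids 2, Dealer 2 bids 2 and Dealer 3 bids 2.
Bid 2: loses but pays 2, utility -2.
Bid 3: wins, pays 3, utility 2 - 3 = -1.
So bidding 3 beats truth here (-1 > -2).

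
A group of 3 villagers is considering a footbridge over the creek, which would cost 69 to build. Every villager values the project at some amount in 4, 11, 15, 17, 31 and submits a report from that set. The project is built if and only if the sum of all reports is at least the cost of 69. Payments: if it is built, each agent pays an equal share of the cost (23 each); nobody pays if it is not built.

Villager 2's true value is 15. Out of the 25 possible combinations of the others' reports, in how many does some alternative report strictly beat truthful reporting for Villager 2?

Others report (31, 31): truth gives -8; report 4 gives 0 > -8. Violating.
Others report (4, 4): truth gives 0; no alternative beats it.
Others report (4, 11): truth gives 0; no alternative beats it.
(Checking all 25 profiles: 1 has a profitable deviation, 24 do not.)

1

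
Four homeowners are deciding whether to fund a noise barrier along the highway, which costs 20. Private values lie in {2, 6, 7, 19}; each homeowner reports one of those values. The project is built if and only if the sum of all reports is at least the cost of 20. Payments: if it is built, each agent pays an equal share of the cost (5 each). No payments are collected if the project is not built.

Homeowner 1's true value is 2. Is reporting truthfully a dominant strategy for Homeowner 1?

Check each profile of the others' reports and compare truth against every alternative report.
Others report (2, 6, 6): truth gives 0, best alternative gives -3.
Others report (2, 6, 7): truth gives 0, best alternative gives -3.
Others report (2, 7, 6): truth gives 0, best alternative gives -3.
Others report (2, 7, 7): truth gives 0, best alternative gives -3.
Others report (6, 2, 6): truth gives 0, best alternative gives -3.
Others report (6, 2, 7): truth gives 0, best alternative gives -3.
(Remaining 58 profiles checked similarly; truth is weakly best in each.)
In every case the truthful report is at least as good as any alternative, so it is a dominant strategy.

Yes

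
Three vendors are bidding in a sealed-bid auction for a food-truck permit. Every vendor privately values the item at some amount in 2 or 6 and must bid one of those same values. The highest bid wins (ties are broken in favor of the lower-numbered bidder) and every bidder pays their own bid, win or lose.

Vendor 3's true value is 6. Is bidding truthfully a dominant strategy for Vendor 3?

No

Consider the case where Vendor 1 bids 2 and Vendor 2 bids 6.
Truthful bid 6: loses but pays 6, utility -6.
Bid 2 instead: loses but pays 2, utility -2.
Since -2 > -6, bidding 2 is strictly better here, so truthful bidding is not dominant.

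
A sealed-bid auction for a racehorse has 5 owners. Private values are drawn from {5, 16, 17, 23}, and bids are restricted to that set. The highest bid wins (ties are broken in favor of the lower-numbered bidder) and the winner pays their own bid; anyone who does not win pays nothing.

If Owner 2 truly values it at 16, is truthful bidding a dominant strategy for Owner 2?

Yes

Check each profile of the others' bids and compare truth against every alternative bid.
Others bid (5, 5, 5, 5): truth gives 0, best alternative gives 0.
Others bid (5, 5, 5, 16): truth gives 0, best alternative gives 0.
Others bid (5, 5, 5, 17): truth gives 0, best alternative gives 0.
Others bid (5, 5, 5, 23): truth gives 0, best alternative gives 0.
Others bid (5, 5, 16, 5): truth gives 0, best alternative gives 0.
Others bid (5, 5, 16, 16): truth gives 0, best alternative gives 0.
(Remaining 250 profiles checked similarly; truth is weakly best in each.)
In every case the truthful bid is at least as good as any alternative, so it is a dominant strategy.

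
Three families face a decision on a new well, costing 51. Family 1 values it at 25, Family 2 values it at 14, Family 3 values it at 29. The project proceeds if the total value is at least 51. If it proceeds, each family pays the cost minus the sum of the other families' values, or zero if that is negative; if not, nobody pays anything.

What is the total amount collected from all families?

Total value 68 ≥ cost 51, so it is built.
Family 1: others sum to 43; max(0, 51 - 43) = 8.
Family 2: others sum to 54; max(0, 51 - 54) = 0.
Family 3: others sum to 39; max(0, 51 - 39) = 12.
Total collected = 8 + 0 + 12 = 20.

20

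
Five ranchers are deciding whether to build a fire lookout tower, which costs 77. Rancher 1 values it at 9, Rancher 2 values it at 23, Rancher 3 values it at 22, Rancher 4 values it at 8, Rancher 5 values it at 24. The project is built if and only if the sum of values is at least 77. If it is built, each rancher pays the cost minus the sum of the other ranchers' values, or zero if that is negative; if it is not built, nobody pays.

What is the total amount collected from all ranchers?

42

Total value 86 ≥ cost 77, so it is built.
Rancher 1: others sum to 77; max(0, 77 - 77) = 0.
Rancher 2: others sum to 63; max(0, 77 - 63) = 14.
Rancher 3: others sum to 64; max(0, 77 - 64) = 13.
Rancher 4: others sum to 78; max(0, 77 - 78) = 0.
Rancher 5: others sum to 62; max(0, 77 - 62) = 15.
Total collected = 0 + 14 + 13 + 0 + 15 = 42.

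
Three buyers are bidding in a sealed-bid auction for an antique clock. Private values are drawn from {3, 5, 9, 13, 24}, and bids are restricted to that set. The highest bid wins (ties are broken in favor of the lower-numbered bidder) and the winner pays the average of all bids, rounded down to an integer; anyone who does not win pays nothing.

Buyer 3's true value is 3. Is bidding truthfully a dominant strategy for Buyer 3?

Check each profile of the others' bids and compare truth against every alternative bid.
Others bid (3, 3): truth gives 0, best alternative gives 0.
Others bid (3, 5): truth gives 0, best alternative gives 0.
Others bid (3, 9): truth gives 0, best alternative gives 0.
Others bid (3, 13): truth gives 0, best alternative gives 0.
Others bid (3, 24): truth gives 0, best alternative gives 0.
Others bid (5, 3): truth gives 0, best alternative gives 0.
(Remaining 19 profiles checked similarly; truth is weakly best in each.)
In every case the truthful bid is at least as good as any alternative, so it is a dominant strategy.

Yes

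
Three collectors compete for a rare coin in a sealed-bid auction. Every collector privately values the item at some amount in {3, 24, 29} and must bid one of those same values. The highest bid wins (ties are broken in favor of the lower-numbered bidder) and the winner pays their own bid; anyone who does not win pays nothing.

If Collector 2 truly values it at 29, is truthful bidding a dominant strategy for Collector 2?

No

Consider the case where Collector 1 bids 3 and Collector 3 bids 3.
Truthful bid 29: wins, pays 29, utility 29 - 29 = 0.
Bid 24 instead: wins, pays 24, utility 29 - 24 = 5.
Since 5 > 0, bidding 24 is strictly better here, so truthful bidding is not dominant.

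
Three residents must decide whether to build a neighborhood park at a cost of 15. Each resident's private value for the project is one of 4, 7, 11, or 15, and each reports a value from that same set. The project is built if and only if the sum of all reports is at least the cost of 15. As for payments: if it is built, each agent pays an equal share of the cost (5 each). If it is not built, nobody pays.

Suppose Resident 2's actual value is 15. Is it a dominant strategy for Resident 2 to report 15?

Yes

Check each profile of the others' reports and compare truth against every alternative report.
Others report (4, 4): truth gives 10, best alternative gives 10.
Others report (4, 7): truth gives 10, best alternative gives 10.
Others report (4, 11): truth gives 10, best alternative gives 10.
Others report (4, 15): truth gives 10, best alternative gives 10.
Others report (7, 4): truth gives 10, best alternative gives 10.
Others report (7, 7): truth gives 10, best alternative gives 10.
(Remaining 10 profiles checked similarly; truth is weakly best in each.)
In every case the truthful report is at least as good as any alternative, so it is a dominant strategy.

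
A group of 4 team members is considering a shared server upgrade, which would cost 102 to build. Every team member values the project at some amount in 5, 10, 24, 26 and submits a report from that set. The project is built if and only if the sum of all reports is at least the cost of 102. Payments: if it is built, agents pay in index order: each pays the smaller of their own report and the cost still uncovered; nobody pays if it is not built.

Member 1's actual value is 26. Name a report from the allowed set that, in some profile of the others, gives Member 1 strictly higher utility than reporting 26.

Suppose Member 2 reports 26, Member 3 reports 26 and Member 4 reports 26.
Report 26: project built, pays 26, utility 26 - 26 = 0.
Report 24: project built, pays 24, utility 26 - 24 = 2.
So reporting 24 beats truth here (2 > 0).

24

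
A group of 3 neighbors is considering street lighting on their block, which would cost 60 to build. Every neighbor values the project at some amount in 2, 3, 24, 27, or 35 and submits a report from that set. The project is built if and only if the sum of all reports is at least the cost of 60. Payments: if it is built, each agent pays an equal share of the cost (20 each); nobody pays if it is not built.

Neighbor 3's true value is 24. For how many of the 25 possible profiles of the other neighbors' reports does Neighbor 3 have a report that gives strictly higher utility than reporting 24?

8

Others report (2, 24): truth gives 0; report 35 gives 4 > 0. Violating.
Others report (2, 27): truth gives 0; report 35 gives 4 > 0. Violating.
Others report (3, 24): truth gives 0; report 35 gives 4 > 0. Violating.
Others report (3, 27): truth gives 0; report 35 gives 4 > 0. Violating.
Others report (2, 2): truth gives 0; no alternative beats it.
Others report (2, 3): truth gives 0; no alternative beats it.
(Checking all 25 profiles: 8 have a profitable deviation, 17 do not.)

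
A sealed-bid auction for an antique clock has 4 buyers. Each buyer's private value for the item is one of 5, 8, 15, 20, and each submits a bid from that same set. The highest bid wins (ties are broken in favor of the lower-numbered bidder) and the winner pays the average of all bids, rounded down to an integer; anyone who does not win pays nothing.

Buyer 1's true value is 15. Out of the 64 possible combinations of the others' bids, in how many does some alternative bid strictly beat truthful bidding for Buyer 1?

20

Others bid (5, 5, 5): truth gives 8; bid 5 gives 10 > 8. Violating.
Others bid (5, 5, 8): truth gives 7; bid 8 gives 9 > 7. Violating.
Others bid (5, 5, 20): truth gives 0; bid 20 gives 3 > 0. Violating.
Others bid (5, 8, 5): truth gives 7; bid 8 gives 9 > 7. Violating.
Others bid (5, 5, 15): truth gives 5; no alternative beats it.
Others bid (5, 8, 15): truth gives 5; no alternative beats it.
(Checking all 64 profiles: 20 have a profitable deviation, 44 do not.)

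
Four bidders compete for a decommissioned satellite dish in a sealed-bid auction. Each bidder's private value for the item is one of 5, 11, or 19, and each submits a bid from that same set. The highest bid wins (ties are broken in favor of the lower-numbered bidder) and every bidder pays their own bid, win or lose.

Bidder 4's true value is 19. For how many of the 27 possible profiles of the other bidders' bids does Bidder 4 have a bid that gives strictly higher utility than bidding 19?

Others bid (5, 5, 5): truth gives 0; bid 11 gives 8 > 0. Violating.
Others bid (5, 5, 19): truth gives -19; bid 5 gives -5 > -19. Violating.
Others bid (5, 11, 19): truth gives -19; bid 5 gives -5 > -19. Violating.
Others bid (5, 19, 5): truth gives -19; bid 5 gives -5 > -19. Violating.
Others bid (5, 5, 11): truth gives 0; no alternative beats it.
Others bid (5, 11, 5): truth gives 0; no alternative beats it.
(Checking all 27 profiles: 20 have a profitable deviation, 7 do not.)

20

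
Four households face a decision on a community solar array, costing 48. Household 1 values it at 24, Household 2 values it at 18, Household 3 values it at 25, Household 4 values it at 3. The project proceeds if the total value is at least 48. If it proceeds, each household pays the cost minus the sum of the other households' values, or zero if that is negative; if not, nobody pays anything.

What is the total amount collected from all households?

Total value 70 ≥ cost 48, so it is built.
Household 1: others sum to 46; max(0, 48 - 46) = 2.
Household 2: others sum to 52; max(0, 48 - 52) = 0.
Household 3: others sum to 45; max(0, 48 - 45) = 3.
Household 4: others sum to 67; max(0, 48 - 67) = 0.
Total collected = 2 + 0 + 3 + 0 = 5.

5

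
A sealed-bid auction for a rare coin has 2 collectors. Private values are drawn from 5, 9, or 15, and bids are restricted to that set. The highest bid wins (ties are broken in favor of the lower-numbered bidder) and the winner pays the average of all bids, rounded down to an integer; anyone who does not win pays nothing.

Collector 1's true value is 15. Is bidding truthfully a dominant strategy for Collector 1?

No

Consider the case where Collector 2 bids 5.
Truthful bid 15: wins, pays 10, utility 15 - 10 = 5.
Bid 5 instead: wins, pays 5, utility 15 - 5 = 10.
Since 10 > 5, bidding 5 is strictly better here, so truthful bidding is not dominant.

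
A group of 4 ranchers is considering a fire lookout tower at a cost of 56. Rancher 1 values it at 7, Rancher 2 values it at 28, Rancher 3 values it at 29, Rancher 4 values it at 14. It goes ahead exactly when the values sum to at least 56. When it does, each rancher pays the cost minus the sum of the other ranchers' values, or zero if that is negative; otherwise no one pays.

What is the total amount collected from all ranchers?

Total value 78 ≥ cost 56, so it is built.
Rancher 1: others sum to 71; max(0, 56 - 71) = 0.
Rancher 2: others sum to 50; max(0, 56 - 50) = 6.
Rancher 3: others sum to 49; max(0, 56 - 49) = 7.
Rancher 4: others sum to 64; max(0, 56 - 64) = 0.
Total collected = 0 + 6 + 7 + 0 = 13.

13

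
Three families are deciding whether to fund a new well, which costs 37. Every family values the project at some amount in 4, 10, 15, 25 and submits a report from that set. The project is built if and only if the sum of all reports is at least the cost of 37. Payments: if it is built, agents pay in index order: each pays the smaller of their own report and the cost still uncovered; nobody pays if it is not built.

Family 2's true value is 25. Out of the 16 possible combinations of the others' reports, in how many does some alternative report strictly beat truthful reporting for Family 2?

Others report (4, 25): truth gives 0; report 10 gives 15 > 0. Violating.
Others report (10, 15): truth gives 0; report 15 gives 10 > 0. Violating.
Others report (10, 25): truth gives 0; report 4 gives 21 > 0. Violating.
Others report (15, 10): truth gives 3; report 15 gives 10 > 3. Violating.
Others report (4, 4): truth gives 0; no alternative beats it.
Others report (4, 10): truth gives 0; no alternative beats it.
(Checking all 16 profiles: 10 have a profitable deviation, 6 do not.)

10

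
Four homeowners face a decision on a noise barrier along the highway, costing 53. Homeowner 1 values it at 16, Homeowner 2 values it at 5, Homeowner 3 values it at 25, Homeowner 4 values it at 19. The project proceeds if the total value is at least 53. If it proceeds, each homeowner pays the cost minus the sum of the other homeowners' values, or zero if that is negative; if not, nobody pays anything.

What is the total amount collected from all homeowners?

Total value 65 ≥ cost 53, so it is built.
Homeowner 1: others sum to 49; max(0, 53 - 49) = 4.
Homeowner 2: others sum to 60; max(0, 53 - 60) = 0.
Homeowner 3: others sum to 40; max(0, 53 - 40) = 13.
Homeowner 4: others sum to 46; max(0, 53 - 46) = 7.
Total collected = 4 + 0 + 13 + 7 = 24.

24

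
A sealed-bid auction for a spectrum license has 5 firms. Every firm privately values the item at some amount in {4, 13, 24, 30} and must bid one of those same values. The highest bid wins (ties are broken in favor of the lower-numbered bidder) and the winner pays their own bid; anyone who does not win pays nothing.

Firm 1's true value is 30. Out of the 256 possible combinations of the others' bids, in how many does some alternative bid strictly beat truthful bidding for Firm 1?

Others bid (4, 4, 4, 4): truth gives 0; bid 4 gives 26 > 0. Violating.
Others bid (4, 4, 4, 13): truth gives 0; bid 13 gives 17 > 0. Violating.
Others bid (4, 4, 4, 24): truth gives 0; bid 24 gives 6 > 0. Violating.
Others bid (4, 4, 13, 4): truth gives 0; bid 13 gives 17 > 0. Violating.
Others bid (4, 4, 4, 30): truth gives 0; no alternative beats it.
Others bid (4, 4, 13, 30): truth gives 0; no alternative beats it.
(Checking all 256 profiles: 81 have a profitable deviation, 175 do not.)

81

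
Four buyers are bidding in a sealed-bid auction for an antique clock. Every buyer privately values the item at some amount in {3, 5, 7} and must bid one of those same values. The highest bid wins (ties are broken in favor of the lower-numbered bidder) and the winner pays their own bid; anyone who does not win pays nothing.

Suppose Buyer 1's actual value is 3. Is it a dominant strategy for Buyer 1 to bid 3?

Yes

Check each profile of the others' bids and compare truth against every alternative bid.
Others bid (3, 3, 3): truth gives 0, best alternative gives -2.
Others bid (3, 3, 5): truth gives 0, best alternative gives -2.
Others bid (3, 5, 3): truth gives 0, best alternative gives -2.
Others bid (3, 5, 5): truth gives 0, best alternative gives -2.
Others bid (5, 3, 3): truth gives 0, best alternative gives -2.
Others bid (5, 3, 5): truth gives 0, best alternative gives -2.
(Remaining 21 profiles checked similarly; truth is weakly best in each.)
In every case the truthful bid is at least as good as any alternative, so it is a dominant strategy.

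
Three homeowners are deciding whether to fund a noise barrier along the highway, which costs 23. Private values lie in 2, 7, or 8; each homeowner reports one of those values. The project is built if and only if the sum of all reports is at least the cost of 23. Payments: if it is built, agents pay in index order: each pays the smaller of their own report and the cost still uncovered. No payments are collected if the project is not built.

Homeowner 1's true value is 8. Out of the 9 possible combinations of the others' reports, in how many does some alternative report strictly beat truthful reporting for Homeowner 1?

Others report (8, 8): truth gives 0; report 7 gives 1 > 0. Violating.
Others report (2, 2): truth gives 0; no alternative beats it.
Others report (2, 7): truth gives 0; no alternative beats it.
(Checking all 9 profiles: 1 has a profitable deviation, 8 do not.)

1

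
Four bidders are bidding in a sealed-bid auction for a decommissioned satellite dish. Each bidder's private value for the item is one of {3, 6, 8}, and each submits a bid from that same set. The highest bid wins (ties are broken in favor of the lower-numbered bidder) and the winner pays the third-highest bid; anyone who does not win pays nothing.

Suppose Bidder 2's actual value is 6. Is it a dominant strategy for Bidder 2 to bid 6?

Consider the case where Bidder 1 bids 3, Bidder 3 bids 3 and Bidder 4 bids 8.
Truthful bid 6: loses, pays 0, utility 0.
Bid 8 instead: wins, pays 3, utility 6 - 3 = 3.
Since 3 > 0, bidding 8 is strictly better here, so truthful bidding is not dominant.

No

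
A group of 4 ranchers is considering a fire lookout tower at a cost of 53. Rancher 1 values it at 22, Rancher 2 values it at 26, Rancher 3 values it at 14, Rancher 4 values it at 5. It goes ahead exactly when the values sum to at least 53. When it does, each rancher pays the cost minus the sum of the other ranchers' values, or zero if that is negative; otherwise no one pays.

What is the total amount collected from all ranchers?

Total value 67 ≥ cost 53, so it is built.
Rancher 1: others sum to 45; max(0, 53 - 45) = 8.
Rancher 2: others sum to 41; max(0, 53 - 41) = 12.
Rancher 3: others sum to 53; max(0, 53 - 53) = 0.
Rancher 4: others sum to 62; max(0, 53 - 62) = 0.
Total collected = 8 + 12 + 0 + 0 = 20.

20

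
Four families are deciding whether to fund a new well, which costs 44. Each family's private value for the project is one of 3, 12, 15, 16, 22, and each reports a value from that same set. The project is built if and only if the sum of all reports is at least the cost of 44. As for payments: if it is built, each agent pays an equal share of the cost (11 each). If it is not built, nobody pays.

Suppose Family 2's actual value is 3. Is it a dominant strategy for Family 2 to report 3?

Yes

Check each profile of the others' reports and compare truth against every alternative report.
Others report (3, 12, 22): truth gives 0, best alternative gives -8.
Others report (3, 15, 15): truth gives 0, best alternative gives -8.
Others report (3, 15, 16): truth gives 0, best alternative gives -8.
Others report (3, 15, 22): truth gives 0, best alternative gives -8.
Others report (3, 16, 15): truth gives 0, best alternative gives -8.
Others report (3, 16, 16): truth gives 0, best alternative gives -8.
(Remaining 119 profiles checked similarly; truth is weakly best in each.)
In every case the truthful report is at least as good as any alternative, so it is a dominant strategy.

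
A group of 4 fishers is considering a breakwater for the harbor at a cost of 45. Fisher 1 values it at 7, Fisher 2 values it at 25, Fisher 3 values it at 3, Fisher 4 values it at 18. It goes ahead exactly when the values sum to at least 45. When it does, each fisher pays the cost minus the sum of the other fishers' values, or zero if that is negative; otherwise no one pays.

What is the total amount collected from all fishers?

Total value 53 ≥ cost 45, so it is built.
Fisher 1: others sum to 46; max(0, 45 - 46) = 0.
Fisher 2: others sum to 28; max(0, 45 - 28) = 17.
Fisher 3: others sum to 50; max(0, 45 - 50) = 0.
Fisher 4: others sum to 35; max(0, 45 - 35) = 10.
Total collected = 0 + 17 + 0 + 10 = 27.

27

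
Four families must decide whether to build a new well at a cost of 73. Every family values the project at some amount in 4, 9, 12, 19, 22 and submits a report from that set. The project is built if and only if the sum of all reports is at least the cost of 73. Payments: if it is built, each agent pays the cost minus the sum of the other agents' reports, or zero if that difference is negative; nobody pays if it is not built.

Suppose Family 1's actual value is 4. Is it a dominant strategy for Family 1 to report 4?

Yes

Check each profile of the others' reports and compare truth against every alternative report.
Others report (22, 22, 22): truth gives 0, best alternative gives -3.
Others report (4, 4, 4): truth gives 0, best alternative gives 0.
Others report (4, 4, 9): truth gives 0, best alternative gives 0.
Others report (4, 4, 12): truth gives 0, best alternative gives 0.
Others report (4, 4, 19): truth gives 0, best alternative gives 0.
Others report (4, 4, 22): truth gives 0, best alternative gives 0.
(Remaining 119 profiles checked similarly; truth is weakly best in each.)
In every case the truthful report is at least as good as any alternative, so it is a dominant strategy.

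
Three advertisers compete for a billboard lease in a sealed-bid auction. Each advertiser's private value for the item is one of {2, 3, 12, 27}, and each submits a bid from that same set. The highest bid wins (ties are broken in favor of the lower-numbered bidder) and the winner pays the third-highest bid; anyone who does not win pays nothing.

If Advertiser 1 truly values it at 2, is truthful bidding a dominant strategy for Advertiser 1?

Yes

Check each profile of the others' bids and compare truth against every alternative bid.
Others bid (3, 3): truth gives 0, best alternative gives -1.
Others bid (2, 2): truth gives 0, best alternative gives 0.
Others bid (2, 3): truth gives 0, best alternative gives 0.
Others bid (2, 12): truth gives 0, best alternative gives 0.
Others bid (2, 27): truth gives 0, best alternative gives 0.
Others bid (3, 2): truth gives 0, best alternative gives 0.
(Remaining 10 profiles checked similarly; truth is weakly best in each.)
In every case the truthful bid is at least as good as any alternative, so it is a dominant strategy.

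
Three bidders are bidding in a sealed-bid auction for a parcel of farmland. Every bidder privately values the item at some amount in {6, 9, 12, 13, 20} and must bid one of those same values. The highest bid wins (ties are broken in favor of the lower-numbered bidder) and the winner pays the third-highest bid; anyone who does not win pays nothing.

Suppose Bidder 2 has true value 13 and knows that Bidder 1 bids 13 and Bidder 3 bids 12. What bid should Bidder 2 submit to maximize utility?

20

Bid 6: loses, pays 0, utility 0.
Bid 9: loses, pays 0, utility 0.
Bid 12: loses, pays 0, utility 0.
Bid 13: loses, pays 0, utility 0.
Bid 20: wins, pays 12, utility 13 - 12 = 1.
The best choice is 20 with utility 1.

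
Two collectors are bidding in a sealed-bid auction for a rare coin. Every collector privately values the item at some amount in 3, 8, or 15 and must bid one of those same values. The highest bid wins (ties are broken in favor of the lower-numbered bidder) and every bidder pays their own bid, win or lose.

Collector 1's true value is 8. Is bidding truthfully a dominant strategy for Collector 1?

No

Consider the case where Collector 2 bids 3.
Truthful bid 8: wins, pays 8, utility 8 - 8 = 0.
Bid 3 instead: wins, pays 3, utility 8 - 3 = 5.
Since 5 > 0, bidding 3 is strictly better here, so truthful bidding is not dominant.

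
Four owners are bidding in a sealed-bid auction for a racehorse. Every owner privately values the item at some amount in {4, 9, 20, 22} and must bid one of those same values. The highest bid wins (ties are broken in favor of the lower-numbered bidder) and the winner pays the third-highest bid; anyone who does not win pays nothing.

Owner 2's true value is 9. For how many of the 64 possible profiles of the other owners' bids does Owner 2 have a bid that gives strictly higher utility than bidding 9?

6

Others bid (4, 4, 20): truth gives 0; bid 20 gives 5 > 0. Violating.
Others bid (4, 4, 22): truth gives 0; bid 22 gives 5 > 0. Violating.
Others bid (4, 20, 4): truth gives 0; bid 20 gives 5 > 0. Violating.
Others bid (4, 22, 4): truth gives 0; bid 22 gives 5 > 0. Violating.
Others bid (4, 4, 4): truth gives 5; no alternative beats it.
Others bid (4, 4, 9): truth gives 5; no alternative beats it.
(Checking all 64 profiles: 6 have a profitable deviation, 58 do not.)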